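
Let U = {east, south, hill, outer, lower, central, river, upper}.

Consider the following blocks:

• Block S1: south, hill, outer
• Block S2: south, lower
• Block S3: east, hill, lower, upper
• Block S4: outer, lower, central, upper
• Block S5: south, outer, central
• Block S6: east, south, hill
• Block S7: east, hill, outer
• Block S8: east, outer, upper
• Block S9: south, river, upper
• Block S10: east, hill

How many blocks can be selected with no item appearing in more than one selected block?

S9, S10 are pairwise disjoint (S9={south,river,upper}; S10={east,hill}).
Every remaining block overlaps one of these, and no 3 of the listed blocks are pairwise disjoint, so 2 is the maximum.

2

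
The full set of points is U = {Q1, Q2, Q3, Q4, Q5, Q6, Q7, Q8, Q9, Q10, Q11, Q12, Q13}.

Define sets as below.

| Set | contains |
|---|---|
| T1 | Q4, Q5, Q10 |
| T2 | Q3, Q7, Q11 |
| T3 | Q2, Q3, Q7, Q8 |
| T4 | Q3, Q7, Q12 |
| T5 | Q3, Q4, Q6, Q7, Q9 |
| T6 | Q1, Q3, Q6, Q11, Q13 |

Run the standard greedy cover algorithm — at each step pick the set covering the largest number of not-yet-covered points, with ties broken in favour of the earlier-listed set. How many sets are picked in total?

Greedy: pick T5 (covers 5 new) → pick T6 (covers 3 new) → pick T1 (covers 2 new) → pick T3 (covers 2 new) → pick T4 (covers 1 new). Total picks: 5.

5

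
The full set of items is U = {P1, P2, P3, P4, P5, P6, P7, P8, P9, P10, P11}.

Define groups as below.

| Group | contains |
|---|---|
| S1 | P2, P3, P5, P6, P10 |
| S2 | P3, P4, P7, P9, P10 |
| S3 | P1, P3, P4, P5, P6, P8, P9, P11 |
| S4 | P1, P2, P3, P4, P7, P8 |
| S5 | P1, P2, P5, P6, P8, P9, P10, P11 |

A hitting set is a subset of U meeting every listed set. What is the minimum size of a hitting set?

2

H = {P1, P3} meets every group (each contains at least one member of H), and |H| = 2.
No single item lies in every group, so at least 2 are needed and 2 is optimal.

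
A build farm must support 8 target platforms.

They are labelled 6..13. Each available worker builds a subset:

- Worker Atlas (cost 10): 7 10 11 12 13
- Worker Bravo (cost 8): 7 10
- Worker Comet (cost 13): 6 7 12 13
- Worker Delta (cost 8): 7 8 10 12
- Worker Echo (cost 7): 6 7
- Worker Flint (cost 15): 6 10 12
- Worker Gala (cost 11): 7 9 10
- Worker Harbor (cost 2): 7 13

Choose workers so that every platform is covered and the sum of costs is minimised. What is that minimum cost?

36

Atlas, Delta, Echo, Gala together cover every platform (Atlas ∪ Delta ∪ Echo ∪ Gala = {6, 7, 8, 9, 10, 11, 12, 13}); total cost 10 + 8 + 7 + 11 = 36.
The greedy pick Harbor, Delta, Echo, Atlas, Gala costs 38; no covering selection beats 36.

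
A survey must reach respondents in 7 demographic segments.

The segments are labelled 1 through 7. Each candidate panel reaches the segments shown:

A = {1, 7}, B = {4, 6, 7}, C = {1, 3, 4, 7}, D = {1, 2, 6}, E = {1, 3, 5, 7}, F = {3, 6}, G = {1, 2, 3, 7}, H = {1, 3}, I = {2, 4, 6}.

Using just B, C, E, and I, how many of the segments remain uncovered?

Union of B, C, E, I = {1, 2, 3, 4, 5, 6, 7} — that's every segment, so 0 are uncovered.

0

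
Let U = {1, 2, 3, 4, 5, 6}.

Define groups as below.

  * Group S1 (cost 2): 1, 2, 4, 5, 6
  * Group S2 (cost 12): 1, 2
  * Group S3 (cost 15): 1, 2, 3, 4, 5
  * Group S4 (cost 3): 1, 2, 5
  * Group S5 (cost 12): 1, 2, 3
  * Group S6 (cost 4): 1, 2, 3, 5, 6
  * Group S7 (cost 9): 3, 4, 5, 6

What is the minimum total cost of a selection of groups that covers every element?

S1, S6 together cover every element (S1 ∪ S6 = {1, 2, 3, 4, 5, 6}); total cost 2 + 4 = 6.
No covering selection has total cost below 6.

6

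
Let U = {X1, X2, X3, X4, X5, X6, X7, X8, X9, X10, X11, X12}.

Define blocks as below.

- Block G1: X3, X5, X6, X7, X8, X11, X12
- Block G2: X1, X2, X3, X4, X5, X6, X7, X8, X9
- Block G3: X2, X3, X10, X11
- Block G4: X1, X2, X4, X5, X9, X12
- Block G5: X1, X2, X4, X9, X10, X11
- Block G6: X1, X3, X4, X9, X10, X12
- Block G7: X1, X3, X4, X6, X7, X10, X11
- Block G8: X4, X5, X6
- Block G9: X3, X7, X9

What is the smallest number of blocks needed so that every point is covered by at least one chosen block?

Take {G1, G5}. Their union is {X1, X2, X3, X4, X5, X6, X7, X8, X9, X10, X11, X12}, which is all 12 points.
No single block has all 12 points (the largest, G2, has 9), so 2 is optimal.

2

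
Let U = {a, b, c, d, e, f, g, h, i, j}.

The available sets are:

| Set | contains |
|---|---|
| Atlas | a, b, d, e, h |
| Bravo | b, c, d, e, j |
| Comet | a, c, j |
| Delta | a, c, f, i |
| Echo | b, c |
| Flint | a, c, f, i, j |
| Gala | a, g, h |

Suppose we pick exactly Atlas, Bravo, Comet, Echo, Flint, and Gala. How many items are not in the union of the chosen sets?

Union of Atlas, Bravo, Comet, Echo, Flint, Gala = {a, b, c, d, e, f, g, h, i, j} — that's every item, so 0 are uncovered.

0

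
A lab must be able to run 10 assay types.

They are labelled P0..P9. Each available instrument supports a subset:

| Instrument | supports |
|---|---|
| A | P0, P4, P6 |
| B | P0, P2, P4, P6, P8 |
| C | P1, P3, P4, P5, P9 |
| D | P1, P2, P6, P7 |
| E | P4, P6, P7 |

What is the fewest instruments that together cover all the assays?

3

Take {B, C, E}. Their union is {P0, P1, P2, P3, P4, P5, P6, P7, P8, P9}, which is all 10 assays.
Only C contains P3, so C is forced; the remaining 5 assays need at least 2 more instruments (each remaining instrument adds at most 4) — so at least 3 instruments are needed, and 3 is optimal.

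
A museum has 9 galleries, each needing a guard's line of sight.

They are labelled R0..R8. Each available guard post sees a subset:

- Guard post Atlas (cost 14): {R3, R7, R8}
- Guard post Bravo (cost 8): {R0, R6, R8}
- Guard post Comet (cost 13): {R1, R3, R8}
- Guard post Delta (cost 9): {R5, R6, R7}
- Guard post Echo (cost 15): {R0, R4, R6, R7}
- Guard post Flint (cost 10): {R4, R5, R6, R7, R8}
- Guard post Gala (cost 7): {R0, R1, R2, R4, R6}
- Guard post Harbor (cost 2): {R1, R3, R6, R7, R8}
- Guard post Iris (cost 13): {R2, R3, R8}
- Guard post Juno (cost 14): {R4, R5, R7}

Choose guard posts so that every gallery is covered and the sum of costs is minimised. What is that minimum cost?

18

Delta, Gala, Harbor together cover every gallery (Delta ∪ Gala ∪ Harbor = {R0, R1, R2, R3, R4, R5, R6, R7, R8}); total cost 9 + 7 + 2 = 18.
No covering selection has total cost below 18.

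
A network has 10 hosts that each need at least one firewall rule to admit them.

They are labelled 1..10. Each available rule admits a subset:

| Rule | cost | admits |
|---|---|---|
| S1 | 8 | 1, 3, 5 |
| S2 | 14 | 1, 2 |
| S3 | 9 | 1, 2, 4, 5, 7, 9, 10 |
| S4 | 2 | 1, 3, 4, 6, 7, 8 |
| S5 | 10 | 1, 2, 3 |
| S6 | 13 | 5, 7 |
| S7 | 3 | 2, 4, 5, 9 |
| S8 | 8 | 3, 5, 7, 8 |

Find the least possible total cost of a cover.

S3, S4 together cover every host (S3 ∪ S4 = {1, 2, 3, 4, 5, 6, 7, 8, 9, 10}); total cost 9 + 2 = 11.
The greedy pick S4, S7, S3 costs 14; no covering selection beats 11.

11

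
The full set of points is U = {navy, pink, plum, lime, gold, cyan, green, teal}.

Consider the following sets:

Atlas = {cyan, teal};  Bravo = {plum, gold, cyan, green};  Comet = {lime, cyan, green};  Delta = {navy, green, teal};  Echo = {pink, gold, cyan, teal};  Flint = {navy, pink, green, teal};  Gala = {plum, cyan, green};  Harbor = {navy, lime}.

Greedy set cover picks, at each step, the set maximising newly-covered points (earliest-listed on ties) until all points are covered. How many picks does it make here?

Greedy: pick Bravo (covers 4 new) → pick Flint (covers 3 new) → pick Comet (covers 1 new). Total picks: 3.

3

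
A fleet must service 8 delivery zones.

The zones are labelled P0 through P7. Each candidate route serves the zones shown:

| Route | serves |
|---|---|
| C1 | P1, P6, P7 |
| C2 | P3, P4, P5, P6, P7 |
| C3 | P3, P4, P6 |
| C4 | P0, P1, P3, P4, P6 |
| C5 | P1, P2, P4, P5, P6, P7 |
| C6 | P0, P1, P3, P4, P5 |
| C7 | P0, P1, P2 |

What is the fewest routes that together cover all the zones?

C2 and C7 together: C2 ∪ C7 = {P0, P1, P2, P3, P4, P5, P6, P7} — every zone is covered.
No single route has all 8 zones (the largest, C5, has 6), so 2 is optimal.

2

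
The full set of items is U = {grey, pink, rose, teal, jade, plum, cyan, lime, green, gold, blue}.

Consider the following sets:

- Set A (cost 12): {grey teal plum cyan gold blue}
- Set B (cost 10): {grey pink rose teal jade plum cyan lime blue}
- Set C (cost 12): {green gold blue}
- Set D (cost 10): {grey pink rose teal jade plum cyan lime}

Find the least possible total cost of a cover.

C, D together cover every item (C ∪ D = {grey, pink, rose, teal, jade, plum, cyan, lime, green, gold, blue}); total cost 12 + 10 = 22.
No covering selection has total cost below 22.

22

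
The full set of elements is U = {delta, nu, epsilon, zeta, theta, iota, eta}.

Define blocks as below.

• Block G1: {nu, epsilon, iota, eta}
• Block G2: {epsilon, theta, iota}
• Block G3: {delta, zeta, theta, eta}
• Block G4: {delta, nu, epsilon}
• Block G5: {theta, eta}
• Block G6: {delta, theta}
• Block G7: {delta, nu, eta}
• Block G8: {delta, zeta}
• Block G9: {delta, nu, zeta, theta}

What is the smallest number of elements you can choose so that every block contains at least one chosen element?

Take H = {delta, iota, eta}. Each listed block contains at least one of these, so H is a hitting set of size 3.
No choice of 2 elements meets every block, so 3 is the minimum.

3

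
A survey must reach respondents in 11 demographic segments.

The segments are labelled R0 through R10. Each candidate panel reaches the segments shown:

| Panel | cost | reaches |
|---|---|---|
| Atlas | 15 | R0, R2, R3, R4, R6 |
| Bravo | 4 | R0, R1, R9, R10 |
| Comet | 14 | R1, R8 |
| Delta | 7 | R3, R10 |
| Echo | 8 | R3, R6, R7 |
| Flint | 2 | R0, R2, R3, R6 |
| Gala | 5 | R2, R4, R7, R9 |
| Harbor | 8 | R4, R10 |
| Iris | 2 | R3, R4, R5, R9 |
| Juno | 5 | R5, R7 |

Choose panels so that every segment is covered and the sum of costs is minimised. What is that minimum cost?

27

Bravo, Comet, Flint, Gala, Iris together cover every segment (Bravo ∪ Comet ∪ Flint ∪ Gala ∪ Iris = {R0, R1, R2, R3, R4, R5, R6, R7, R8, R9, R10}); total cost 4 + 14 + 2 + 5 + 2 = 27.
No covering selection has total cost below 27.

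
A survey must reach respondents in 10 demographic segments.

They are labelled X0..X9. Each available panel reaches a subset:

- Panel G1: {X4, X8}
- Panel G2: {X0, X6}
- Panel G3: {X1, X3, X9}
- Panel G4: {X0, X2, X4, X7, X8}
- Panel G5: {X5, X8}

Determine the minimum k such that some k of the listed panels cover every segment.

Take {G2, G3, G4, G5}. Their union is {X0, X1, X2, X3, X4, X5, X6, X7, X8, X9}, which is all 10 segments.
No 3 of the 5 panels cover everything (all 10 combinations miss at least one segment), so 4 is optimal.

4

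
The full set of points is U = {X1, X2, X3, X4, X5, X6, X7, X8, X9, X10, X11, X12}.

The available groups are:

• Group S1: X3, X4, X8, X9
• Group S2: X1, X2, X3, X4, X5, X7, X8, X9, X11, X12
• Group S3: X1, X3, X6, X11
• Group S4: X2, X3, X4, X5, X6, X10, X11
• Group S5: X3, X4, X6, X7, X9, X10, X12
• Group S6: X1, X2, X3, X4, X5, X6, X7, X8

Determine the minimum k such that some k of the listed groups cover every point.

Take {S2, S4}. Their union is {X1, X2, X3, X4, X5, X6, X7, X8, X9, X10, X11, X12}, which is all 12 points.
No single group has all 12 points (the largest, S2, has 10), so 2 is optimal.

2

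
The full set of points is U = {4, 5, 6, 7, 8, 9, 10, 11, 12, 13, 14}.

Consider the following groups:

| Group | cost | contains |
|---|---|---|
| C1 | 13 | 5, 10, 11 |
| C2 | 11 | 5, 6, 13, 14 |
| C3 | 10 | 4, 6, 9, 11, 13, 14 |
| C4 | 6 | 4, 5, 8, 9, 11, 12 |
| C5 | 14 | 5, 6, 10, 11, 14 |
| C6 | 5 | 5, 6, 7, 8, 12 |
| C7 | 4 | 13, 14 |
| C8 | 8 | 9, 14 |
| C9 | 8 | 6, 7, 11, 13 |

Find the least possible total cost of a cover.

28

C1, C4, C6, C7 together cover every point (C1 ∪ C4 ∪ C6 ∪ C7 = {4, 5, 6, 7, 8, 9, 10, 11, 12, 13, 14}); total cost 13 + 6 + 5 + 4 = 28.
No covering selection has total cost below 28.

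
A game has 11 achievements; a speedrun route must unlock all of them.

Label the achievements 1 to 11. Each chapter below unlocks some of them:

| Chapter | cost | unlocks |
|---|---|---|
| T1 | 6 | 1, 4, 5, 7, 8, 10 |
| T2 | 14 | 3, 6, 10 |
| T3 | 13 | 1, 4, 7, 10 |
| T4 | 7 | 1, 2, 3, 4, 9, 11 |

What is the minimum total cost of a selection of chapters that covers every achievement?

27

T1, T2, T4 together cover every achievement (T1 ∪ T2 ∪ T4 = {1, 2, 3, 4, 5, 6, 7, 8, 9, 10, 11}); total cost 6 + 14 + 7 = 27.
No covering selection has total cost below 27.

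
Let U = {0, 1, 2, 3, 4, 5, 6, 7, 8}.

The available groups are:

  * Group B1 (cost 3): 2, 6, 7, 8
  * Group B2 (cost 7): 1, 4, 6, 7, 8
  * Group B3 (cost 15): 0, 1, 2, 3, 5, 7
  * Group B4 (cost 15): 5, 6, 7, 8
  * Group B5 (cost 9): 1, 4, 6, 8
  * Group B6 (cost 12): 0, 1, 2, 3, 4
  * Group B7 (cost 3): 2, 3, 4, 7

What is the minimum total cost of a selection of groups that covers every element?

21

B1, B3, B7 together cover every element (B1 ∪ B3 ∪ B7 = {0, 1, 2, 3, 4, 5, 6, 7, 8}); total cost 3 + 15 + 3 = 21.
No covering selection has total cost below 21.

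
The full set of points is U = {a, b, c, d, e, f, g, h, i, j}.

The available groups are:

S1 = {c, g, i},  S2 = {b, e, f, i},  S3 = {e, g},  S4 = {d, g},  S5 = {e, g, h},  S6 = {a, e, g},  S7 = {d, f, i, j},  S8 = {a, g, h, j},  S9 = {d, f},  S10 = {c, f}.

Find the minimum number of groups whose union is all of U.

S1, S2, S8, and S9 cover everything between them: the union {a, b, c, d, e, f, g, h, i, j} is all of U.
No 3 of the 10 groups cover everything (all 120 combinations miss at least one point), so 4 is optimal.

4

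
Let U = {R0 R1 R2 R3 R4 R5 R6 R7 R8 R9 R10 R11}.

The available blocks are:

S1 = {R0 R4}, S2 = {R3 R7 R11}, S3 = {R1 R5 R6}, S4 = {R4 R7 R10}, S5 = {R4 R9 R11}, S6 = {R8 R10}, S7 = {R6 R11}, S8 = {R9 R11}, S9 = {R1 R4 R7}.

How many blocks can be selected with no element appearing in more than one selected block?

S1, S2, S3, S6 are pairwise disjoint (S1={R0,R4}; S2={R3,R7,R11}; S3={R1,R5,R6}; S6={R8,R10}).
Every remaining block overlaps one of these, and no 5 of the listed blocks are pairwise disjoint, so 4 is the maximum.

4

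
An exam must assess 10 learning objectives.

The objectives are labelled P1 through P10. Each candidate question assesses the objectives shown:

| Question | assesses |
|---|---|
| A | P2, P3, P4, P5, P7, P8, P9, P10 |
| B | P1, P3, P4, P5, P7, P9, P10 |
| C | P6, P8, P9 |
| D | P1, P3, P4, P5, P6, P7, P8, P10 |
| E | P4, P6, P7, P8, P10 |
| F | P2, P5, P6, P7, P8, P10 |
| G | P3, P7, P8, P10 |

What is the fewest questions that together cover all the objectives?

Take {A, D}. Their union is {P1, P2, P3, P4, P5, P6, P7, P8, P9, P10}, which is all 10 objectives.
No single question has all 10 objectives (the largest, A, has 8), so 2 is optimal.

2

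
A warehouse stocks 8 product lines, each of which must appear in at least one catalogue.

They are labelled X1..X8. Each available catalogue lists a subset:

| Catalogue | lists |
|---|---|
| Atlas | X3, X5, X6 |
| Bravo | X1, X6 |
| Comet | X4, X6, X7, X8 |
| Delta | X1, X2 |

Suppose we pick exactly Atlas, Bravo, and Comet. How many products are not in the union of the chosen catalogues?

1

Union of Atlas, Bravo, Comet = {X1, X3, X4, X5, X6, X7, X8}.
Not covered: X2 — 1 product.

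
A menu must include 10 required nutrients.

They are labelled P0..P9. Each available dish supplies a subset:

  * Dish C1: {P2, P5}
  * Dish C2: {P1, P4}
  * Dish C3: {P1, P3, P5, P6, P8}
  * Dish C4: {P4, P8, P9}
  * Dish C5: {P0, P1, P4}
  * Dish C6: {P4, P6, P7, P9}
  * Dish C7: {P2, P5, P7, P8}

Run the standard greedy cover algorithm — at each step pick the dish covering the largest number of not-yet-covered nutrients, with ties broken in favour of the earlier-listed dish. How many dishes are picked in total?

4

Greedy: pick C3 (covers 5 new) → pick C6 (covers 3 new) → pick C1 (covers 1 new) → pick C5 (covers 1 new). Total picks: 4.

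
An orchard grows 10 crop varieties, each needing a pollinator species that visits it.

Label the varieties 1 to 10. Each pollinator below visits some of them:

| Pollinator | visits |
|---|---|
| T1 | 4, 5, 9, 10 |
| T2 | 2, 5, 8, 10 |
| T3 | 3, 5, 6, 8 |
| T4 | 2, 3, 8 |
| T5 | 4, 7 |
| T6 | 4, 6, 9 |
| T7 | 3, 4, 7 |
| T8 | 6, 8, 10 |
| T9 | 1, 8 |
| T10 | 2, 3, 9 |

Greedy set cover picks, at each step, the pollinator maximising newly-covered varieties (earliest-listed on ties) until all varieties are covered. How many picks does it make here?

Greedy: pick T1 (covers 4 new) → pick T3 (covers 3 new) → pick T2 (covers 1 new) → pick T5 (covers 1 new) → pick T9 (covers 1 new). Total picks: 5.
(The true minimum cover uses only 4 pollinators, so greedy is not optimal here.)

5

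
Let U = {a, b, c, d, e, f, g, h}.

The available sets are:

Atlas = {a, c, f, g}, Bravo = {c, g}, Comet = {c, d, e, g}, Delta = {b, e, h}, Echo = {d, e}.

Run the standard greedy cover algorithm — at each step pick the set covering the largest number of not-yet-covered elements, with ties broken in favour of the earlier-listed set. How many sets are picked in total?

Greedy: pick Atlas (covers 4 new) → pick Delta (covers 3 new) → pick Comet (covers 1 new). Total picks: 3.

3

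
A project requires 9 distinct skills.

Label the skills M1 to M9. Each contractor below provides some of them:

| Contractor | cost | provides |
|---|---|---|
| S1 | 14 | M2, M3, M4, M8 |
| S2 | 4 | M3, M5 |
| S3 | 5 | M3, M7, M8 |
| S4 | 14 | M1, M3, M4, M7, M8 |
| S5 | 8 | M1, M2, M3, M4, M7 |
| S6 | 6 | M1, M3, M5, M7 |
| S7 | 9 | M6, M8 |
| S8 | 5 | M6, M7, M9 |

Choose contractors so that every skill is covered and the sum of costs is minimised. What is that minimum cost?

S2, S3, S5, S8 together cover every skill (S2 ∪ S3 ∪ S5 ∪ S8 = {M1, M2, M3, M4, M5, M6, M7, M8, M9}); total cost 4 + 5 + 8 + 5 = 22.
The greedy pick S6, S8, S5, S3 costs 24; no covering selection beats 22.

22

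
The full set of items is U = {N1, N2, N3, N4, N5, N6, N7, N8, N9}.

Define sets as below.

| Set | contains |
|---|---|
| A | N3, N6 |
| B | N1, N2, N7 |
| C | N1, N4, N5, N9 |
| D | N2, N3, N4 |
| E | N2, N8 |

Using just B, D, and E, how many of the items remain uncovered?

Union of B, D, E = {N1, N2, N3, N4, N7, N8}.
Not covered: N5, N6, N9 — 3 items.

3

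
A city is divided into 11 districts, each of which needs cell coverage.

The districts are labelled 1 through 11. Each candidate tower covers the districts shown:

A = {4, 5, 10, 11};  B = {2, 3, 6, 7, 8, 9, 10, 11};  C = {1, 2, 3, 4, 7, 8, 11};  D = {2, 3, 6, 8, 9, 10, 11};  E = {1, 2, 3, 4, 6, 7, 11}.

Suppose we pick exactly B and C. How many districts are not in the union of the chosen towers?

1

Union of B, C = {1, 2, 3, 4, 6, 7, 8, 9, 10, 11}.
Not covered: 5 — 1 district.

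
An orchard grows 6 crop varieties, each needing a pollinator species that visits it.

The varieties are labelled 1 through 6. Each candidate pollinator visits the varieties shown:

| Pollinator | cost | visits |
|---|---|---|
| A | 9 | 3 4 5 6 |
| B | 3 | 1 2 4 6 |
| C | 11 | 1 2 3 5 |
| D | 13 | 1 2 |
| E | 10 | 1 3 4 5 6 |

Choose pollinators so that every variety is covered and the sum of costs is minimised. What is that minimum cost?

A, B together cover every variety (A ∪ B = {1, 2, 3, 4, 5, 6}); total cost 9 + 3 = 12.
No covering selection has total cost below 12.

12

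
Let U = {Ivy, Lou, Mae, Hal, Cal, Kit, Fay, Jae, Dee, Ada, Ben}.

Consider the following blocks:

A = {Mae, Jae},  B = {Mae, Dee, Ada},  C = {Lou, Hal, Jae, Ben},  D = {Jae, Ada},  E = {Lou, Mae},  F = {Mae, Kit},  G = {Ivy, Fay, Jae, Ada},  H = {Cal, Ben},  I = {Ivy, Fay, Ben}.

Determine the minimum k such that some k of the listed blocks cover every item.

B, C, F, H, and I cover everything between them: the union {Ivy, Lou, Mae, Hal, Cal, Kit, Fay, Jae, Dee, Ada, Ben} is all of U.
No 4 of the 9 blocks cover everything (all 126 combinations miss at least one item), so 5 is optimal.

5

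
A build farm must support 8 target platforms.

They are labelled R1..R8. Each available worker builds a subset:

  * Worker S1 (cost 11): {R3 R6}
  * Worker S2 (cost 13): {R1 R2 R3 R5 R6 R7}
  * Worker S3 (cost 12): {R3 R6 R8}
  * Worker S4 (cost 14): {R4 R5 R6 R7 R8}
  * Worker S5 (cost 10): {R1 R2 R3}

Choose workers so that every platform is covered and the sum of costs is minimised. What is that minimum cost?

S4, S5 together cover every platform (S4 ∪ S5 = {R1, R2, R3, R4, R5, R6, R7, R8}); total cost 14 + 10 = 24.
The greedy pick S2, S4 costs 27; no covering selection beats 24.

24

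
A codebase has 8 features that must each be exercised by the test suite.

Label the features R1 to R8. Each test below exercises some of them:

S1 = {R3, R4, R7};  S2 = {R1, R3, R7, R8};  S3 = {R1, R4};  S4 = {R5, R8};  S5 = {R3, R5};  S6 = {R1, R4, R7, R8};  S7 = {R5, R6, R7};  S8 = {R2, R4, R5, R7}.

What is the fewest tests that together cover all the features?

Take {S2, S7, S8}. Their union is {R1, R2, R3, R4, R5, R6, R7, R8}, which is all 8 features.
Only S8 contains R2, so S8 is forced; the remaining 4 features need at least 2 more tests (each remaining test adds at most 3) — so at least 3 tests are needed, and 3 is optimal.

3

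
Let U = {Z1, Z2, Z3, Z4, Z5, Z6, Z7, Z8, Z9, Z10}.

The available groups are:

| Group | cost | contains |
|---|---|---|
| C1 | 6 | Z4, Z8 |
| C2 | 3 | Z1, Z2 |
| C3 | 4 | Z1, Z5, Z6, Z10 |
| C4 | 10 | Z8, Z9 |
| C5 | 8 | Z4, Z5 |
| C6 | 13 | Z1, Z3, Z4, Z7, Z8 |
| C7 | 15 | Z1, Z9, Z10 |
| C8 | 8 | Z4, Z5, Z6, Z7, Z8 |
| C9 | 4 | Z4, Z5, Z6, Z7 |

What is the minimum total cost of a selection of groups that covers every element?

C2, C3, C4, C6 together cover every element (C2 ∪ C3 ∪ C4 ∪ C6 = {Z1, Z2, Z3, Z4, Z5, Z6, Z7, Z8, Z9, Z10}); total cost 3 + 4 + 10 + 13 = 30.
The greedy pick C3, C9, C2, C4, C6 costs 34; no covering selection beats 30.

30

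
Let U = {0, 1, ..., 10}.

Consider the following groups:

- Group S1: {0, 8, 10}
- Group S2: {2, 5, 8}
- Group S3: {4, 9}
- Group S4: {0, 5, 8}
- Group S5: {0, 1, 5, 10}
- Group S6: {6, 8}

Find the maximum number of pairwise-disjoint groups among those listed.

3

S3, S5, S6 are pairwise disjoint (S3={4,9}; S5={0,1,5,10}; S6={6,8}).
Every remaining group overlaps one of these, and no 4 of the listed groups are pairwise disjoint, so 3 is the maximum.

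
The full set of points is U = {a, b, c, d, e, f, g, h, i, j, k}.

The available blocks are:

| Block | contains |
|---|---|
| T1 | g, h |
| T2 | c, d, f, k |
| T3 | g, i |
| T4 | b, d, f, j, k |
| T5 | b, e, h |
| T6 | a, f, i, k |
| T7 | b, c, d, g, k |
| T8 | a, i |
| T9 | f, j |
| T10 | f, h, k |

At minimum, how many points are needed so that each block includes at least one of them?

Take T = {f, h, i, k}. Each listed block contains at least one of these, so T is a hitting set of size 4.
No choice of 3 points meets every block, so 4 is the minimum.

4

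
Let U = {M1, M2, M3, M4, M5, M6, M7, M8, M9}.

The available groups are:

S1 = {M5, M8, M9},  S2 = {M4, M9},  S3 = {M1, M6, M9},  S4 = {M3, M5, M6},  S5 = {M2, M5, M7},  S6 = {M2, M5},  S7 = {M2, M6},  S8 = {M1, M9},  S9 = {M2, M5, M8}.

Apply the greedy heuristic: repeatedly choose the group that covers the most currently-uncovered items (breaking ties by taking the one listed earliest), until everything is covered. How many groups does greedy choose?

5

Greedy: pick S1 (covers 3 new) → pick S3 (covers 2 new) → pick S5 (covers 2 new) → pick S2 (covers 1 new) → pick S4 (covers 1 new). Total picks: 5.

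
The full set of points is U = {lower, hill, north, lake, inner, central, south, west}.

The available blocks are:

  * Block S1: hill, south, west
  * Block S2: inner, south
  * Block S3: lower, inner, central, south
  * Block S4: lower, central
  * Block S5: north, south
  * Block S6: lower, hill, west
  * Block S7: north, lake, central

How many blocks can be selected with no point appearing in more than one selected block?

3

S2, S6, S7 are pairwise disjoint (S2={inner,south}; S6={lower,hill,west}; S7={north,lake,central}).
Every remaining block overlaps one of these, and no 4 of the listed blocks are pairwise disjoint, so 3 is the maximum.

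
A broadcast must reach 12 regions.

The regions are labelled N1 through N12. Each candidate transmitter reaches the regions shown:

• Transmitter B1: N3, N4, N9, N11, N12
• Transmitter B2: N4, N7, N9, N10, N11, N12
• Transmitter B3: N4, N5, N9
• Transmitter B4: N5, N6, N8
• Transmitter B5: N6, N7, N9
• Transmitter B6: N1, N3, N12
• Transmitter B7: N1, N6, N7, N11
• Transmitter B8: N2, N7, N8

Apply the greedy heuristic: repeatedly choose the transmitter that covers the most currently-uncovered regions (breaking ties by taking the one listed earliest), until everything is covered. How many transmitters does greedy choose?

Greedy: pick B2 (covers 6 new) → pick B4 (covers 3 new) → pick B6 (covers 2 new) → pick B8 (covers 1 new). Total picks: 4.

4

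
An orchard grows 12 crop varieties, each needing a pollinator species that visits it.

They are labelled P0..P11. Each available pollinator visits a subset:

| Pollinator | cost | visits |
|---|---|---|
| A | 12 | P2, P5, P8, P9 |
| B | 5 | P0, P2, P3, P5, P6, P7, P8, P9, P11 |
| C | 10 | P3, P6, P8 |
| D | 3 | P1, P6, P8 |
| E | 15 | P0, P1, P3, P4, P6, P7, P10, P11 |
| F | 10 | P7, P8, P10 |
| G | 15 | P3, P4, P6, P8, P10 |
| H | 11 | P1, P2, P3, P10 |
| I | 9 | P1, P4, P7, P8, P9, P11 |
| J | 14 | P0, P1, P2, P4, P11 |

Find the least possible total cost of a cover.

B, E together cover every variety (B ∪ E = {P0, P1, P2, P3, P4, P5, P6, P7, P8, P9, P10, P11}); total cost 5 + 15 = 20.
The greedy pick B, D, E costs 23; no covering selection beats 20.

20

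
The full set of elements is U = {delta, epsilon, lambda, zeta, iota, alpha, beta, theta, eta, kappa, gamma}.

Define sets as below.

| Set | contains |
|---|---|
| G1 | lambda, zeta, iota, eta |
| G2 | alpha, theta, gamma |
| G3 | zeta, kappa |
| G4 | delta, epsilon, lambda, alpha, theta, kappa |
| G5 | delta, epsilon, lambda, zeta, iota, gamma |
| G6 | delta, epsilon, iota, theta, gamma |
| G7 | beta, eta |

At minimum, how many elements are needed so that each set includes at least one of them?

The 3 elements {eta, kappa, gamma} hit every set.
The sets G3, G6, G7 are pairwise disjoint, so any hitting set needs a separate element for each — at least 3. Hence 3 is optimal.

3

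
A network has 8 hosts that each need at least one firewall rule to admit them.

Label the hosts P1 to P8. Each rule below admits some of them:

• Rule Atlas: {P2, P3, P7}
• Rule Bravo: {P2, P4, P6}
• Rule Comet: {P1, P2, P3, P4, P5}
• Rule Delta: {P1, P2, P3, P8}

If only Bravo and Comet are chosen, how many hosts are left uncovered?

Union of Bravo, Comet = {P1, P2, P3, P4, P5, P6}.
Not covered: P7, P8 — 2 hosts.

2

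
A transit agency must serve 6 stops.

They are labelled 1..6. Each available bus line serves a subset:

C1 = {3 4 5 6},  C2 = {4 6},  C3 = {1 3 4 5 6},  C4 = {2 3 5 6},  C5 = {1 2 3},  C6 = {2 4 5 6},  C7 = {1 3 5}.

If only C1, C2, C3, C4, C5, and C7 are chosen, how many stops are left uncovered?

Union of C1, C2, C3, C4, C5, C7 = {1, 2, 3, 4, 5, 6} — that's every stop, so 0 are uncovered.

0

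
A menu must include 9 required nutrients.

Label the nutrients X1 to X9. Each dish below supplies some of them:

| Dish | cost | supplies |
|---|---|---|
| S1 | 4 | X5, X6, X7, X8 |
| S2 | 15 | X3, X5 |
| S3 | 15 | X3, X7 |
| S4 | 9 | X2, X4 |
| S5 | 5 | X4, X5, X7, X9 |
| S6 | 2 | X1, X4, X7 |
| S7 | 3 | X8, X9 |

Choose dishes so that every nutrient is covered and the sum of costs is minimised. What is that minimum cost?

33

S1, S3, S4, S6, S7 together cover every nutrient (S1 ∪ S3 ∪ S4 ∪ S6 ∪ S7 = {X1, X2, X3, X4, X5, X6, X7, X8, X9}); total cost 4 + 15 + 9 + 2 + 3 = 33.
No covering selection has total cost below 33.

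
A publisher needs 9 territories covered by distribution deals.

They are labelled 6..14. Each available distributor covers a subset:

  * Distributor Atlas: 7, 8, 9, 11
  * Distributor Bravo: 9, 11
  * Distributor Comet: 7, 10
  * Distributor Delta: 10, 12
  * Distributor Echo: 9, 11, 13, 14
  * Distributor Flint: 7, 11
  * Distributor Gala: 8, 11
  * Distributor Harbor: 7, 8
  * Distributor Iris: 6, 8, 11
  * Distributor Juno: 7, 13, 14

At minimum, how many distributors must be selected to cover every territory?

4

Atlas and Delta and Iris and Juno together: Atlas ∪ Delta ∪ Iris ∪ Juno = {6, 7, 8, 9, 10, 11, 12, 13, 14} — every territory is covered.
No 3 of the 10 distributors cover everything (all 120 combinations miss at least one territory), so 4 is optimal.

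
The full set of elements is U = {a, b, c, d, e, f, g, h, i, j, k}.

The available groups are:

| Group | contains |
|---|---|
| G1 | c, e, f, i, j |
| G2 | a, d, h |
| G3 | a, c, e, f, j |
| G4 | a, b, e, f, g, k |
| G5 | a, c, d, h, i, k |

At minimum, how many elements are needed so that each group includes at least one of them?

T = {a, i} meets every group (each contains at least one member of T), and |T| = 2.
The groups G1, G2 are pairwise disjoint, so any hitting set needs a separate element for each — at least 2. Hence 2 is optimal.

2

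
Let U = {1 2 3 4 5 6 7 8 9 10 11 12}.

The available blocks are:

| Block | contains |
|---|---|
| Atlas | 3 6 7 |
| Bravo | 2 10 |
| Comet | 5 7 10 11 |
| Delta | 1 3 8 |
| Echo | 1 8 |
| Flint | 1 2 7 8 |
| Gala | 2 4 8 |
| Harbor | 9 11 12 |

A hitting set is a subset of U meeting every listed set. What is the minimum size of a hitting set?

Take H = {1, 2, 7, 11}. Each listed block contains at least one of these, so H is a hitting set of size 4.
The blocks Atlas, Bravo, Echo, Harbor are pairwise disjoint, so any hitting set needs a separate item for each — at least 4. Hence 4 is optimal.

4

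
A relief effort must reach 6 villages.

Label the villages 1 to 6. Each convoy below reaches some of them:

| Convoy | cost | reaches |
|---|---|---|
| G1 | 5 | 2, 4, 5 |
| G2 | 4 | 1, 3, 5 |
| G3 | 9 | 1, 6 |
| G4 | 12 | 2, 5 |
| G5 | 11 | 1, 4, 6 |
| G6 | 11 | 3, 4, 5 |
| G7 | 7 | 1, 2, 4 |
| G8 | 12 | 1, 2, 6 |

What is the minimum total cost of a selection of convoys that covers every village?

18

G1, G2, G3 together cover every village (G1 ∪ G2 ∪ G3 = {1, 2, 3, 4, 5, 6}); total cost 5 + 4 + 9 = 18.
No covering selection has total cost below 18.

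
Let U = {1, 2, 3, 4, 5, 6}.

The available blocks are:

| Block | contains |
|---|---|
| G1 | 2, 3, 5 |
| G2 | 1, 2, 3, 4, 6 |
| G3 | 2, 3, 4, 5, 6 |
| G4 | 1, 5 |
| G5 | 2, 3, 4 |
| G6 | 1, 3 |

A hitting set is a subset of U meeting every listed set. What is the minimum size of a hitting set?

2

The 2 points {3, 5} hit every block.
The blocks G4, G5 are pairwise disjoint, so any hitting set needs a separate point for each — at least 2. Hence 2 is optimal.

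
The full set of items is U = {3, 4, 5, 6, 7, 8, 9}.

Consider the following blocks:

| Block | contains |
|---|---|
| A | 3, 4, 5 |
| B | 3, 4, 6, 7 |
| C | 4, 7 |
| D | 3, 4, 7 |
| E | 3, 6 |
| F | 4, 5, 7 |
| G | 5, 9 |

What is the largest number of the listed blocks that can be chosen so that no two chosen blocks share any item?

3

C, E, G are pairwise disjoint (C={4,7}; E={3,6}; G={5,9}).
Every remaining block overlaps one of these, and no 4 of the listed blocks are pairwise disjoint, so 3 is the maximum.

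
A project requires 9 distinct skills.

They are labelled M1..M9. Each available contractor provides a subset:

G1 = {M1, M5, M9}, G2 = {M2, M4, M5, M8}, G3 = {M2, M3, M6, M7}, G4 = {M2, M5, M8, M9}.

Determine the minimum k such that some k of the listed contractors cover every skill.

3

Take {G1, G2, G3}. Their union is {M1, M2, M3, M4, M5, M6, M7, M8, M9}, which is all 9 skills.
Each contractor has at most 4 skills, and 2·4 = 8 < 9 — so at least 3 contractors are needed, and 3 is optimal.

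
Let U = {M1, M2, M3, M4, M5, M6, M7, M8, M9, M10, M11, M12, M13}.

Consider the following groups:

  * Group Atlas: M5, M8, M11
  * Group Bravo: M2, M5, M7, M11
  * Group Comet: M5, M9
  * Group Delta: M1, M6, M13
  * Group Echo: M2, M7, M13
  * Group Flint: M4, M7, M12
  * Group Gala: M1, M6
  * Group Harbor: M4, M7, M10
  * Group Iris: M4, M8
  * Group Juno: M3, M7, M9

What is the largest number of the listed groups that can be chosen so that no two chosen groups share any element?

Comet, Echo, Gala, Iris are pairwise disjoint (Comet={M5,M9}; Echo={M2,M7,M13}; Gala={M1,M6}; Iris={M4,M8}).
Every remaining group overlaps one of these, and no 5 of the listed groups are pairwise disjoint, so 4 is the maximum.

4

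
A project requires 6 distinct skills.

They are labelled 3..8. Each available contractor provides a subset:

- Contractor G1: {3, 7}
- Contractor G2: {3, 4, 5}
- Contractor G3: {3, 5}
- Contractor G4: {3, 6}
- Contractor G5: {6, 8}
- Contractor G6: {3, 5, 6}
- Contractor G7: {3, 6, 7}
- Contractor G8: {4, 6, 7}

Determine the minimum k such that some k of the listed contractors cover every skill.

3

Take {G1, G2, G5}. Their union is {3, 4, 5, 6, 7, 8}, which is all 6 skills.
Only G5 contains 8, so G5 is forced; the remaining 4 skills need at least 2 more contractors (each remaining contractor adds at most 3) — so at least 3 contractors are needed, and 3 is optimal.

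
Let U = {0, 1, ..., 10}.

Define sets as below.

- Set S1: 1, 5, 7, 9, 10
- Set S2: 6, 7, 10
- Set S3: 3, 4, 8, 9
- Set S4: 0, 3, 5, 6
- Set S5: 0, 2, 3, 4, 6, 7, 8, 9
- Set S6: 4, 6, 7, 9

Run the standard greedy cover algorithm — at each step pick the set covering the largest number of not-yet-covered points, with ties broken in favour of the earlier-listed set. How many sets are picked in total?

2

Greedy: pick S5 (covers 8 new) → pick S1 (covers 3 new). Total picks: 2.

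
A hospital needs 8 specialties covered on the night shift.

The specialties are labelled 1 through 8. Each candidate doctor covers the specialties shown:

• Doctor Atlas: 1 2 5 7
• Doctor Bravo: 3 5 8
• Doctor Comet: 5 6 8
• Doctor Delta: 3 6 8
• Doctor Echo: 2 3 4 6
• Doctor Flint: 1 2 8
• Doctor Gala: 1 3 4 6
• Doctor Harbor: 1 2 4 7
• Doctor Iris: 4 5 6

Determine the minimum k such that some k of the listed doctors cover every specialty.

3

Atlas and Bravo and Echo together: Atlas ∪ Bravo ∪ Echo = {1, 2, 3, 4, 5, 6, 7, 8} — every specialty is covered.
No 2 of the 9 doctors cover everything (all 36 combinations miss at least one specialty), so 3 is optimal.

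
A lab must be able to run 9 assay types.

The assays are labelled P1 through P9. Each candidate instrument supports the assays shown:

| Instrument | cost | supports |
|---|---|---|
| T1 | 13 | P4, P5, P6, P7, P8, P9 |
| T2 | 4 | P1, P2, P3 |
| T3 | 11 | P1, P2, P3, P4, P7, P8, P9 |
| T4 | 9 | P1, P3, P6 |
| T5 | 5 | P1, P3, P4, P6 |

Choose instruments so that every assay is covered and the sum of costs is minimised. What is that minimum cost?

T1, T2 together cover every assay (T1 ∪ T2 = {P1, P2, P3, P4, P5, P6, P7, P8, P9}); total cost 13 + 4 = 17.
The greedy pick T5, T3, T1 costs 29; no covering selection beats 17.

17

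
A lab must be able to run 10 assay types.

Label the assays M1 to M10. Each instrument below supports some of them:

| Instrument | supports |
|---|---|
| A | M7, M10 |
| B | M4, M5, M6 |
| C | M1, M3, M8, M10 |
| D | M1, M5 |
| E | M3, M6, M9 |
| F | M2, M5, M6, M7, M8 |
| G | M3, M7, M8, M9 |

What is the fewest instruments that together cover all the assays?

4

Take {B, C, F, G}. Their union is {M1, M2, M3, M4, M5, M6, M7, M8, M9, M10}, which is all 10 assays.
No 3 of the 7 instruments cover everything (all 35 combinations miss at least one assay), so 4 is optimal.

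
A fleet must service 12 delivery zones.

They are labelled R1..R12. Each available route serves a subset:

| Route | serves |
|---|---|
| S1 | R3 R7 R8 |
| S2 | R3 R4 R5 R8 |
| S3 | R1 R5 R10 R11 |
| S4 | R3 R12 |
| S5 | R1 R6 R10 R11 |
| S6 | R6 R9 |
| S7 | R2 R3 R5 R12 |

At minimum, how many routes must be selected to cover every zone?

5

Take {S1, S2, S3, S6, S7}. Their union is {R1, R2, R3, R4, R5, R6, R7, R8, R9, R10, R11, R12}, which is all 12 zones.
No 4 of the 7 routes cover everything (all 35 combinations miss at least one zone), so 5 is optimal.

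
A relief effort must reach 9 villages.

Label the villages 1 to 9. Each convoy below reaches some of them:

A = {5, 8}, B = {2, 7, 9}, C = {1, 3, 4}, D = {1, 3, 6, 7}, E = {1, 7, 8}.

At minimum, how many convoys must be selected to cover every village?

4

Take {A, B, C, D}. Their union is {1, 2, 3, 4, 5, 6, 7, 8, 9}, which is all 9 villages.
Only D contains 6, so D is forced; the remaining 5 villages need at least 3 more convoys (each remaining convoy adds at most 2) — so at least 4 convoys are needed, and 4 is optimal.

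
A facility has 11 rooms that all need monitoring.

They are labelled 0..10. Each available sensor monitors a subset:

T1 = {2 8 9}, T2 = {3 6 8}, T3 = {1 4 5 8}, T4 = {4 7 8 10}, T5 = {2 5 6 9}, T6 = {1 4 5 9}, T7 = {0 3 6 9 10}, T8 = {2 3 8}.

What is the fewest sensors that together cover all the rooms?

T3 and T4 and T5 and T7 together: T3 ∪ T4 ∪ T5 ∪ T7 = {0, 1, 2, 3, 4, 5, 6, 7, 8, 9, 10} — every room is covered.
No 3 of the 8 sensors cover everything (all 56 combinations miss at least one room), so 4 is optimal.

4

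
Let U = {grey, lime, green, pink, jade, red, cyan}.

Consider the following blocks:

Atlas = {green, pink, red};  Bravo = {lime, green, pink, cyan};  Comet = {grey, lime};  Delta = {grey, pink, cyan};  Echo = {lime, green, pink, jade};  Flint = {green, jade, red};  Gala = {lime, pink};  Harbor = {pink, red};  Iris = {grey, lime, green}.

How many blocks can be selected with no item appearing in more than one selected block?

2

Delta, Flint are pairwise disjoint (Delta={grey,pink,cyan}; Flint={green,jade,red}).
Every remaining block overlaps one of these, and no 3 of the listed blocks are pairwise disjoint, so 2 is the maximum.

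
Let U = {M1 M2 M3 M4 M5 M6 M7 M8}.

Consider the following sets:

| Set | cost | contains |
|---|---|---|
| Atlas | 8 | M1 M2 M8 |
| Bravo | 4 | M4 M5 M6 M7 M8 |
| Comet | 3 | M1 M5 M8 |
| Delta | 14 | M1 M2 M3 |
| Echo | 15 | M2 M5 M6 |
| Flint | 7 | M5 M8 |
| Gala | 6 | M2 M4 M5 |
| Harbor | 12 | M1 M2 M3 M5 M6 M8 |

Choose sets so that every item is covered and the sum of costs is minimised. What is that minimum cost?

16

Bravo, Harbor together cover every item (Bravo ∪ Harbor = {M1, M2, M3, M4, M5, M6, M7, M8}); total cost 4 + 12 = 16.
The greedy pick Bravo, Comet, Gala, Harbor costs 25; no covering selection beats 16.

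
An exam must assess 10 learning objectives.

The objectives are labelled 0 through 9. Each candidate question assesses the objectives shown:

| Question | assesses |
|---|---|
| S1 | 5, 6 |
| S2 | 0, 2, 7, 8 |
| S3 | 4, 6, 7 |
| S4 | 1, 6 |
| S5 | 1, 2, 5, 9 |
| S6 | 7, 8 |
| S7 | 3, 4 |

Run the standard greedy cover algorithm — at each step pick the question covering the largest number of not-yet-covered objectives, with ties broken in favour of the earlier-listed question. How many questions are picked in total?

4

Greedy: pick S2 (covers 4 new) → pick S5 (covers 3 new) → pick S3 (covers 2 new) → pick S7 (covers 1 new). Total picks: 4.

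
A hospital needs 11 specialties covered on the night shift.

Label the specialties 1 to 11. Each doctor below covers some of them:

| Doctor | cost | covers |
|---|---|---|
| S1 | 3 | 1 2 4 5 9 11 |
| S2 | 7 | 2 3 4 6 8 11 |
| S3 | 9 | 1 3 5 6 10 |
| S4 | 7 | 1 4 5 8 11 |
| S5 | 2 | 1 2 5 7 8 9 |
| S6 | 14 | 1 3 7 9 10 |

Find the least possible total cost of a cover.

S1, S3, S5 together cover every specialty (S1 ∪ S3 ∪ S5 = {1, 2, 3, 4, 5, 6, 7, 8, 9, 10, 11}); total cost 3 + 9 + 2 = 14.
No covering selection has total cost below 14.

14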